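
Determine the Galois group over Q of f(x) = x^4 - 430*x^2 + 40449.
Gal(K/Q) = V_4 (Klein four-group, Z/2Z × Z/2Z)

f factors as (x^2 - 139)(x^2 - 291), so the splitting field is K = Q(sqrt(139), sqrt(291)). The elements 139, 291, 40449 are all non-squares in Q, so sqrt(139) and sqrt(291) generate independent quadratic extensions. Thus [K:Q] = 4 and Gal(K/Q) is generated by the two order-2 automorphisms sqrt(139) ↦ -sqrt(139) and sqrt(291) ↦ -sqrt(291), giving V_4.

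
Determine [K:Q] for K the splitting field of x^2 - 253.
[K:Q] = 2

The polynomial x^2 - 253 is irreducible over Q since 253 is not a perfect square. Its splitting field is Q(sqrt(253)), which has degree 2 over Q.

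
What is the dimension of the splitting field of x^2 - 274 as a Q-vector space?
[K:Q] = 2

The polynomial x^2 - 274 is irreducible over Q since 274 is not a perfect square. Its splitting field is Q(sqrt(274)), which has degree 2 over Q.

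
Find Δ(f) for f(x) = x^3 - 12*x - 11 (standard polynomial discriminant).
Δ = 3645

For a depressed cubic x^3 + p x + q the discriminant is Δ = -4 p^3 - 27 q^2 = -4*(-12)^3 - 27*(-11)^2 = 6912 - 3267 = 3645.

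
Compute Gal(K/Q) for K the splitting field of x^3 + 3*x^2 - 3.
Gal(K/Q) = A_3 (cyclic of order 3)

Compute the discriminant of x^3 + (3)*x^2 + (0)*x + (-3): Δ = 81. Since Δ is a perfect square (Δ = 9^2), the Galois group is contained in A_3. Irreducibility forces the group to be transitive on three roots, so Gal = A_3.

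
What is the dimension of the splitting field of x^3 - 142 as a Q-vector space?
[K:Q] = 6

x^3 - 142 has one real root r = 142^(1/3) and two complex roots r*zeta_3, r*zeta_3^2 where zeta_3 = e^(2*pi*i/3). The splitting field is Q(r, zeta_3). [Q(r):Q] = 3 and [Q(zeta_3):Q] = 2 with gcd = 1, so [Q(r, zeta_3):Q] = 3 * 2 = 6.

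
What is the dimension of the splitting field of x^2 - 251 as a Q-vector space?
[K:Q] = 2

The polynomial x^2 - 251 is irreducible over Q since 251 is not a perfect square. Its splitting field is Q(sqrt(251)), which has degree 2 over Q.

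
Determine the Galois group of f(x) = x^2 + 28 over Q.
Gal(K/Q) = Z/2Z (cyclic of order 2)

x^2 + 28 is irreducible over Q since -28 is not a rational square. The splitting field Q(sqrt(-28)) has degree 2 over Q, and its unique nontrivial automorphism is sqrt(-28) ↦ -sqrt(-28). Hence Gal(Q(sqrt(-28))/Q) = Z/2Z.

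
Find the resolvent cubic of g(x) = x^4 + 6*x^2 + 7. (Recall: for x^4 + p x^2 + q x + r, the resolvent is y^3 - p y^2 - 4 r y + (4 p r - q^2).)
h(y) = y^3 - 6*y^2 - 28*y + 168

Identify coefficients: p = 6, q = 0, r = 7.
Plug into h(y) = y^3 - p y^2 - 4 r y + (4 p r - q^2):
  h(y) = y^3 - (6) y^2 - 4*(7) y + (4*(6)*(7) - (0)^2)
       = y^3 + (-6) y^2 + (-28) y + (168).
Simplifying: h(y) = y^3 - 6*y^2 - 28*y + 168.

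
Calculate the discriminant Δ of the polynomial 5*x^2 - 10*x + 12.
Δ = -140

For a quadratic a x^2 + b x + c the discriminant is Δ = b^2 - 4ac = (-10)^2 - 4*(5)*(12) = 100 - (240) = -140.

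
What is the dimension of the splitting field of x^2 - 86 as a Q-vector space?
[K:Q] = 2

The polynomial x^2 - 86 is irreducible over Q since 86 is not a perfect square. Its splitting field is Q(sqrt(86)), which has degree 2 over Q.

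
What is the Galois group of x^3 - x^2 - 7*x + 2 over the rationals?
Gal(K/Q) = S_3 (symmetric group of order 6)

Compute the discriminant of x^3 + (-1)*x^2 + (-7)*x + (2): Δ = 1573. Since Δ is not a rational square, the Galois group is not contained in A_3; it must be the full S_3 (irreducibility of the cubic rules out anything smaller).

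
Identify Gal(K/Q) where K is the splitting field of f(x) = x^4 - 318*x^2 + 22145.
Gal(K/Q) = V_4 (Klein four-group, Z/2Z × Z/2Z)

f factors as (x^2 - 215)(x^2 - 103), so the splitting field is K = Q(sqrt(215), sqrt(103)). The elements 215, 103, 22145 are all non-squares in Q, so sqrt(215) and sqrt(103) generate independent quadratic extensions. Thus [K:Q] = 4 and Gal(K/Q) is generated by the two order-2 automorphisms sqrt(215) ↦ -sqrt(215) and sqrt(103) ↦ -sqrt(103), giving V_4.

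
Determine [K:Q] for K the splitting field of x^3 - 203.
[K:Q] = 6

x^3 - 203 has one real root r = 203^(1/3) and two complex roots r*zeta_3, r*zeta_3^2 where zeta_3 = e^(2*pi*i/3). The splitting field is Q(r, zeta_3). [Q(r):Q] = 3 and [Q(zeta_3):Q] = 2 with gcd = 1, so [Q(r, zeta_3):Q] = 3 * 2 = 6.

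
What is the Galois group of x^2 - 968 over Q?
Gal(K/Q) = Z/2Z (cyclic of order 2)

x^2 - 968 is irreducible over Q since 968 is not a rational square. The splitting field Q(sqrt(968)) has degree 2 over Q, and its unique nontrivial automorphism is sqrt(968) ↦ -sqrt(968). Hence Gal(Q(sqrt(968))/Q) = Z/2Z.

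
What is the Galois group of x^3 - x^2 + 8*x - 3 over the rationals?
Gal(K/Q) = S_3 (symmetric group of order 6)

Compute the discriminant of x^3 + (-1)*x^2 + (8)*x + (-3): Δ = -1807. Since Δ is not a rational square, the Galois group is not contained in A_3; it must be the full S_3 (irreducibility of the cubic rules out anything smaller).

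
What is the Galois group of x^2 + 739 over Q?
Gal(K/Q) = Z/2Z (cyclic of order 2)

x^2 + 739 is irreducible over Q since -739 is not a rational square. The splitting field Q(sqrt(-739)) has degree 2 over Q, and its unique nontrivial automorphism is sqrt(-739) ↦ -sqrt(-739). Hence Gal(Q(sqrt(-739))/Q) = Z/2Z.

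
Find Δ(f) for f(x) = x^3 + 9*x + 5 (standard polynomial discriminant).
Δ = -3591

For a depressed cubic x^3 + p x + q the discriminant is Δ = -4 p^3 - 27 q^2 = -4*(9)^3 - 27*(5)^2 = -2916 - 675 = -3591.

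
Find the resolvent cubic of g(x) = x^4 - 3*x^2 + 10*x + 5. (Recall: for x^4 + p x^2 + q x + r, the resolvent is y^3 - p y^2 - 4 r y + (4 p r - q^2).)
h(y) = y^3 + 3*y^2 - 20*y - 160

Identify coefficients: p = -3, q = 10, r = 5.
Plug into h(y) = y^3 - p y^2 - 4 r y + (4 p r - q^2):
  h(y) = y^3 - (-3) y^2 - 4*(5) y + (4*(-3)*(5) - (10)^2)
       = y^3 + (3) y^2 + (-20) y + (-160).
Simplifying: h(y) = y^3 + 3*y^2 - 20*y - 160.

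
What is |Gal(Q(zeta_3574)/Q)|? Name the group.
|Gal(Q(zeta_3574)/Q)| = phi(3574) = 1786; group ≅ (Z/3574Z)^* ≅ Z/1786Z

The n-th cyclotomic polynomial Φ_3574(x) is the minimal polynomial of zeta_3574 over Q and has degree phi(3574) = 1786. So Q(zeta_3574) is a degree-1786 Galois extension with Galois group (Z/3574Z)^*. By CRT, (Z/3574Z)^* ≅ (Z/2Z)^* × (Z/1787Z)^*. Each prime-power unit group is (Z/2Z)^* ≅ trivial group (order 1); (Z/1787Z)^* ≅ Z/1786Z. Hence Gal(Q(zeta_3574)/Q) ≅ Z/1786Z.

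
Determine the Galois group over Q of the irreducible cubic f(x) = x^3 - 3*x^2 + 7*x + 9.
Gal(K/Q) = S_3 (symmetric group of order 6)

Compute the discriminant of x^3 + (-3)*x^2 + (7)*x + (9): Δ = -5548. Since Δ is not a rational square, the Galois group is not contained in A_3; it must be the full S_3 (irreducibility of the cubic rules out anything smaller).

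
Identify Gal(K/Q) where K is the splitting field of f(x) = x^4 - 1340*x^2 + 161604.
Gal(K/Q) = Z/2Z (cyclic of order 2)

f factors as (x^2 - 1206)(x^2 - 134), so the splitting field is K = Q(sqrt(1206), sqrt(134)). The squarefree part of 1206 is 134 and the squarefree part of 134 is also 134, so sqrt(1206) and sqrt(134) are both rational multiples of sqrt(134). Hence Q(sqrt(1206)) = Q(sqrt(134)) = Q(sqrt(134)), and the splitting field collapses to a single degree-2 extension with Galois group Z/2Z.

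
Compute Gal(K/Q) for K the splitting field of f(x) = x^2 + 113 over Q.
Gal(K/Q) = Z/2Z (cyclic of order 2)

x^2 + 113 is irreducible over Q since -113 is not a rational square. The splitting field Q(sqrt(-113)) has degree 2 over Q, and its unique nontrivial automorphism is sqrt(-113) ↦ -sqrt(-113). Hence Gal(Q(sqrt(-113))/Q) = Z/2Z.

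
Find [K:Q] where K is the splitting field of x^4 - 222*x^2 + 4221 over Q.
[K:Q] = 4

f factors as (x^2 - 201)(x^2 - 21); the splitting field is K = Q(sqrt(201), sqrt(21)). Since 201, 21, and 4221 are all non-squares in Q, the three subfields Q(sqrt(201)), Q(sqrt(21)), Q(sqrt(4221)) are distinct degree-2 extensions, so [K:Q] = 4 (Klein four Galois group).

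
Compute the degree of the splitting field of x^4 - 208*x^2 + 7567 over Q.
[K:Q] = 4

f factors as (x^2 - 161)(x^2 - 47); the splitting field is K = Q(sqrt(161), sqrt(47)). Since 161, 47, and 7567 are all non-squares in Q, the three subfields Q(sqrt(161)), Q(sqrt(47)), Q(sqrt(7567)) are distinct degree-2 extensions, so [K:Q] = 4 (Klein four Galois group).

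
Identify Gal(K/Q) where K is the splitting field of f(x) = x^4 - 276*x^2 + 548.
Gal(K/Q) = V_4 (Klein four-group, Z/2Z × Z/2Z)

f factors as (x^2 - 274)(x^2 - 2), so the splitting field is K = Q(sqrt(274), sqrt(2)). The elements 274, 2, 548 are all non-squares in Q, so sqrt(274) and sqrt(2) generate independent quadratic extensions. Thus [K:Q] = 4 and Gal(K/Q) is generated by the two order-2 automorphisms sqrt(274) ↦ -sqrt(274) and sqrt(2) ↦ -sqrt(2), giving V_4.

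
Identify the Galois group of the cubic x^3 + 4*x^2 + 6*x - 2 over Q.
Gal(K/Q) = S_3 (symmetric group of order 6)

Compute the discriminant of x^3 + (4)*x^2 + (6)*x + (-2): Δ = -748. Since Δ is not a rational square, the Galois group is not contained in A_3; it must be the full S_3 (irreducibility of the cubic rules out anything smaller).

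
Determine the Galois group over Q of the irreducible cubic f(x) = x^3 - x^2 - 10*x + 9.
Gal(K/Q) = S_3 (symmetric group of order 6)

Compute the discriminant of x^3 + (-1)*x^2 + (-10)*x + (9): Δ = 3569. Since Δ is not a rational square, the Galois group is not contained in A_3; it must be the full S_3 (irreducibility of the cubic rules out anything smaller).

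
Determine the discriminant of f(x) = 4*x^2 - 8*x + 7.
Δ = -48

For a quadratic a x^2 + b x + c the discriminant is Δ = b^2 - 4ac = (-8)^2 - 4*(4)*(7) = 64 - (112) = -48.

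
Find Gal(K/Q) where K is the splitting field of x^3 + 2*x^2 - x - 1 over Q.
Gal(K/Q) = A_3 (cyclic of order 3)

Compute the discriminant of x^3 + (2)*x^2 + (-1)*x + (-1): Δ = 49. Since Δ is a perfect square (Δ = 7^2), the Galois group is contained in A_3. Irreducibility forces the group to be transitive on three roots, so Gal = A_3.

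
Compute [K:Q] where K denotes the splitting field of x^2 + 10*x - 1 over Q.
[K:Q] = 2

The discriminant of x^2 + (10)*x + (-1) is b^2 - 4c = 100 - (-4) = 104. Since 104 is not a perfect square in Q, the polynomial is irreducible over Q. Its two roots generate a degree-2 extension, so [K:Q] = 2.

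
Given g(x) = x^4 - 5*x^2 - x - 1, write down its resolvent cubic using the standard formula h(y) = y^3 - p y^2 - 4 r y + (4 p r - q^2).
h(y) = y^3 + 5*y^2 + 4*y + 19

Identify coefficients: p = -5, q = -1, r = -1.
Plug into h(y) = y^3 - p y^2 - 4 r y + (4 p r - q^2):
  h(y) = y^3 - (-5) y^2 - 4*(-1) y + (4*(-5)*(-1) - (-1)^2)
       = y^3 + (5) y^2 + (4) y + (19).
Simplifying: h(y) = y^3 + 5*y^2 + 4*y + 19.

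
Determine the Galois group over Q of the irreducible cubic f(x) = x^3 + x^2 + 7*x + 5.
Gal(K/Q) = S_3 (symmetric group of order 6)

Compute the discriminant of x^3 + (1)*x^2 + (7)*x + (5): Δ = -1388. Since Δ is not a rational square, the Galois group is not contained in A_3; it must be the full S_3 (irreducibility of the cubic rules out anything smaller).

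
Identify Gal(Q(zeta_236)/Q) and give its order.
|Gal(Q(zeta_236)/Q)| = phi(236) = 116; group ≅ (Z/236Z)^* ≅ Z/2Z × Z/58Z

The n-th cyclotomic polynomial Φ_236(x) is the minimal polynomial of zeta_236 over Q and has degree phi(236) = 116. So Q(zeta_236) is a degree-116 Galois extension with Galois group (Z/236Z)^*. By CRT, (Z/236Z)^* ≅ (Z/4Z)^* × (Z/59Z)^*. Each prime-power unit group is (Z/4Z)^* ≅ Z/2Z; (Z/59Z)^* ≅ Z/58Z. Hence Gal(Q(zeta_236)/Q) ≅ Z/2Z × Z/58Z.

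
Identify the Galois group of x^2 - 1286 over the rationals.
Gal(K/Q) = Z/2Z (cyclic of order 2)

x^2 - 1286 is irreducible over Q since 1286 is not a rational square. The splitting field Q(sqrt(1286)) has degree 2 over Q, and its unique nontrivial automorphism is sqrt(1286) ↦ -sqrt(1286). Hence Gal(Q(sqrt(1286))/Q) = Z/2Z.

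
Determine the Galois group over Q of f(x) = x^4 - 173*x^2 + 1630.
Gal(K/Q) = V_4 (Klein four-group, Z/2Z × Z/2Z)

f factors as (x^2 - 163)(x^2 - 10), so the splitting field is K = Q(sqrt(163), sqrt(10)). The elements 163, 10, 1630 are all non-squares in Q, so sqrt(163) and sqrt(10) generate independent quadratic extensions. Thus [K:Q] = 4 and Gal(K/Q) is generated by the two order-2 automorphisms sqrt(163) ↦ -sqrt(163) and sqrt(10) ↦ -sqrt(10), giving V_4.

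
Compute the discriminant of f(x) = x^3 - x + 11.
Δ = -3263

For a depressed cubic x^3 + p x + q the discriminant is Δ = -4 p^3 - 27 q^2 = -4*(-1)^3 - 27*(11)^2 = 4 - 3267 = -3263.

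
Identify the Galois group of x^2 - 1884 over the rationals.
Gal(K/Q) = Z/2Z (cyclic of order 2)

x^2 - 1884 is irreducible over Q since 1884 is not a rational square. The splitting field Q(sqrt(1884)) has degree 2 over Q, and its unique nontrivial automorphism is sqrt(1884) ↦ -sqrt(1884). Hence Gal(Q(sqrt(1884))/Q) = Z/2Z.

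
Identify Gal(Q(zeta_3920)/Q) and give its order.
|Gal(Q(zeta_3920)/Q)| = phi(3920) = 1344; group ≅ (Z/3920Z)^* ≅ Z/2Z × Z/4Z × Z/4Z × Z/42Z

The n-th cyclotomic polynomial Φ_3920(x) is the minimal polynomial of zeta_3920 over Q and has degree phi(3920) = 1344. So Q(zeta_3920) is a degree-1344 Galois extension with Galois group (Z/3920Z)^*. By CRT, (Z/3920Z)^* ≅ (Z/16Z)^* × (Z/5Z)^* × (Z/49Z)^*. Each prime-power unit group is (Z/16Z)^* ≅ Z/2Z × Z/4Z; (Z/5Z)^* ≅ Z/4Z; (Z/49Z)^* ≅ Z/42Z. Hence Gal(Q(zeta_3920)/Q) ≅ Z/2Z × Z/4Z × Z/4Z × Z/42Z.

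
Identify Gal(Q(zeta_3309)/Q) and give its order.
|Gal(Q(zeta_3309)/Q)| = phi(3309) = 2204; group ≅ (Z/3309Z)^* ≅ Z/2Z × Z/1102Z

The n-th cyclotomic polynomial Φ_3309(x) is the minimal polynomial of zeta_3309 over Q and has degree phi(3309) = 2204. So Q(zeta_3309) is a degree-2204 Galois extension with Galois group (Z/3309Z)^*. By CRT, (Z/3309Z)^* ≅ (Z/3Z)^* × (Z/1103Z)^*. Each prime-power unit group is (Z/3Z)^* ≅ Z/2Z; (Z/1103Z)^* ≅ Z/1102Z. Hence Gal(Q(zeta_3309)/Q) ≅ Z/2Z × Z/1102Z.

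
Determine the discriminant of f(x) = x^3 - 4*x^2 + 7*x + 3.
Δ = -1575

For x^3 + a x^2 + b x + c the discriminant is Δ = 18 a b c - 4 a^3 c + a^2 b^2 - 4 b^3 - 27 c^2.
Plug a = -4, b = 7, c = 3:
  18*(-4)*(7)*(3) - 4*(-4)^3*(3) + (-4)^2*(7)^2 - 4*(7)^3 - 27*(3)^2
  = -1512 + (768) + 784 + (-1372) + (-243)
  = -1575.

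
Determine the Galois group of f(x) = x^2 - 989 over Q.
Gal(K/Q) = Z/2Z (cyclic of order 2)

x^2 - 989 is irreducible over Q since 989 is not a rational square. The splitting field Q(sqrt(989)) has degree 2 over Q, and its unique nontrivial automorphism is sqrt(989) ↦ -sqrt(989). Hence Gal(Q(sqrt(989))/Q) = Z/2Z.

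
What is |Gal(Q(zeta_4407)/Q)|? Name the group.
|Gal(Q(zeta_4407)/Q)| = phi(4407) = 2688; group ≅ (Z/4407Z)^* ≅ Z/2Z × Z/12Z × Z/112Z

The n-th cyclotomic polynomial Φ_4407(x) is the minimal polynomial of zeta_4407 over Q and has degree phi(4407) = 2688. So Q(zeta_4407) is a degree-2688 Galois extension with Galois group (Z/4407Z)^*. By CRT, (Z/4407Z)^* ≅ (Z/3Z)^* × (Z/13Z)^* × (Z/113Z)^*. Each prime-power unit group is (Z/3Z)^* ≅ Z/2Z; (Z/13Z)^* ≅ Z/12Z; (Z/113Z)^* ≅ Z/112Z. Hence Gal(Q(zeta_4407)/Q) ≅ Z/2Z × Z/12Z × Z/112Z.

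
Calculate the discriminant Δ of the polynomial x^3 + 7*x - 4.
Δ = -1804

For x^3 + a x^2 + b x + c the discriminant is Δ = 18 a b c - 4 a^3 c + a^2 b^2 - 4 b^3 - 27 c^2.
Plug a = 0, b = 7, c = -4:
  18*(0)*(7)*(-4) - 4*(0)^3*(-4) + (0)^2*(7)^2 - 4*(7)^3 - 27*(-4)^2
  = 0 + (0) + 0 + (-1372) + (-432)
  = -1804.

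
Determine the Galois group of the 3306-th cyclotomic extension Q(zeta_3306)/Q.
|Gal(Q(zeta_3306)/Q)| = phi(3306) = 1008; group ≅ (Z/3306Z)^* ≅ Z/2Z × Z/18Z × Z/28Z

The n-th cyclotomic polynomial Φ_3306(x) is the minimal polynomial of zeta_3306 over Q and has degree phi(3306) = 1008. So Q(zeta_3306) is a degree-1008 Galois extension with Galois group (Z/3306Z)^*. By CRT, (Z/3306Z)^* ≅ (Z/2Z)^* × (Z/3Z)^* × (Z/19Z)^* × (Z/29Z)^*. Each prime-power unit group is (Z/2Z)^* ≅ trivial group (order 1); (Z/3Z)^* ≅ Z/2Z; (Z/19Z)^* ≅ Z/18Z; (Z/29Z)^* ≅ Z/28Z. Hence Gal(Q(zeta_3306)/Q) ≅ Z/2Z × Z/18Z × Z/28Z.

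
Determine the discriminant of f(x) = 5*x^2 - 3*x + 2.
Δ = -31

For a quadratic a x^2 + b x + c the discriminant is Δ = b^2 - 4ac = (-3)^2 - 4*(5)*(2) = 9 - (40) = -31.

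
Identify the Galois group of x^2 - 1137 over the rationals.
Gal(K/Q) = Z/2Z (cyclic of order 2)

x^2 - 1137 is irreducible over Q since 1137 is not a rational square. The splitting field Q(sqrt(1137)) has degree 2 over Q, and its unique nontrivial automorphism is sqrt(1137) ↦ -sqrt(1137). Hence Gal(Q(sqrt(1137))/Q) = Z/2Z.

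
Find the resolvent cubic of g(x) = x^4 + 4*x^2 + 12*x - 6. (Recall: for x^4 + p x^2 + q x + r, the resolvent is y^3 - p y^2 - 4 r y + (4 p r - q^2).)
h(y) = y^3 - 4*y^2 + 24*y - 240

Identify coefficients: p = 4, q = 12, r = -6.
Plug into h(y) = y^3 - p y^2 - 4 r y + (4 p r - q^2):
  h(y) = y^3 - (4) y^2 - 4*(-6) y + (4*(4)*(-6) - (12)^2)
       = y^3 + (-4) y^2 + (24) y + (-240).
Simplifying: h(y) = y^3 - 4*y^2 + 24*y - 240.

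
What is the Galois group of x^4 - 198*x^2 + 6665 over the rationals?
Gal(K/Q) = V_4 (Klein four-group, Z/2Z × Z/2Z)

f factors as (x^2 - 43)(x^2 - 155), so the splitting field is K = Q(sqrt(43), sqrt(155)). The elements 43, 155, 6665 are all non-squares in Q, so sqrt(43) and sqrt(155) generate independent quadratic extensions. Thus [K:Q] = 4 and Gal(K/Q) is generated by the two order-2 automorphisms sqrt(43) ↦ -sqrt(43) and sqrt(155) ↦ -sqrt(155), giving V_4.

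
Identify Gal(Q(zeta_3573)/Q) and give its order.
|Gal(Q(zeta_3573)/Q)| = phi(3573) = 2376; group ≅ (Z/3573Z)^* ≅ Z/6Z × Z/396Z

The n-th cyclotomic polynomial Φ_3573(x) is the minimal polynomial of zeta_3573 over Q and has degree phi(3573) = 2376. So Q(zeta_3573) is a degree-2376 Galois extension with Galois group (Z/3573Z)^*. By CRT, (Z/3573Z)^* ≅ (Z/9Z)^* × (Z/397Z)^*. Each prime-power unit group is (Z/9Z)^* ≅ Z/6Z; (Z/397Z)^* ≅ Z/396Z. Hence Gal(Q(zeta_3573)/Q) ≅ Z/6Z × Z/396Z.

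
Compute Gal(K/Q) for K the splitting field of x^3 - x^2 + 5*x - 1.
Gal(K/Q) = S_3 (symmetric group of order 6)

Compute the discriminant of x^3 + (-1)*x^2 + (5)*x + (-1): Δ = -416. Since Δ is not a rational square, the Galois group is not contained in A_3; it must be the full S_3 (irreducibility of the cubic rules out anything smaller).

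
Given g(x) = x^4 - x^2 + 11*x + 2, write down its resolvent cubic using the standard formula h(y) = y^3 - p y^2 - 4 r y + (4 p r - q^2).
h(y) = y^3 + y^2 - 8*y - 129

Identify coefficients: p = -1, q = 11, r = 2.
Plug into h(y) = y^3 - p y^2 - 4 r y + (4 p r - q^2):
  h(y) = y^3 - (-1) y^2 - 4*(2) y + (4*(-1)*(2) - (11)^2)
       = y^3 + (1) y^2 + (-8) y + (-129).
Simplifying: h(y) = y^3 + y^2 - 8*y - 129.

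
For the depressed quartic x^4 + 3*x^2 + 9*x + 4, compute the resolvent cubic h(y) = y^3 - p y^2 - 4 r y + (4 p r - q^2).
h(y) = y^3 - 3*y^2 - 16*y - 33

Identify coefficients: p = 3, q = 9, r = 4.
Plug into h(y) = y^3 - p y^2 - 4 r y + (4 p r - q^2):
  h(y) = y^3 - (3) y^2 - 4*(4) y + (4*(3)*(4) - (9)^2)
       = y^3 + (-3) y^2 + (-16) y + (-33).
Simplifying: h(y) = y^3 - 3*y^2 - 16*y - 33.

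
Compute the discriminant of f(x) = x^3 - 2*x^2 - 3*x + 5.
Δ = 169

For x^3 + a x^2 + b x + c the discriminant is Δ = 18 a b c - 4 a^3 c + a^2 b^2 - 4 b^3 - 27 c^2.
Plug a = -2, b = -3, c = 5:
  18*(-2)*(-3)*(5) - 4*(-2)^3*(5) + (-2)^2*(-3)^2 - 4*(-3)^3 - 27*(5)^2
  = 540 + (160) + 36 + (108) + (-675)
  = 169.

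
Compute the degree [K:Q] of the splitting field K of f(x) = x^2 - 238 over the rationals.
[K:Q] = 2

The polynomial x^2 - 238 is irreducible over Q since 238 is not a perfect square. Its splitting field is Q(sqrt(238)), which has degree 2 over Q.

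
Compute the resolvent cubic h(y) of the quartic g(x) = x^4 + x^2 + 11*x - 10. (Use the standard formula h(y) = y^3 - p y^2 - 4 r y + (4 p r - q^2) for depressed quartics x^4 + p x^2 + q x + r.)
h(y) = y^3 - y^2 + 40*y - 161

Identify coefficients: p = 1, q = 11, r = -10.
Plug into h(y) = y^3 - p y^2 - 4 r y + (4 p r - q^2):
  h(y) = y^3 - (1) y^2 - 4*(-10) y + (4*(1)*(-10) - (11)^2)
       = y^3 + (-1) y^2 + (40) y + (-161).
Simplifying: h(y) = y^3 - y^2 + 40*y - 161.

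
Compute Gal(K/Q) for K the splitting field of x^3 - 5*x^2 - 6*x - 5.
Gal(K/Q) = S_3 (symmetric group of order 6)

Compute the discriminant of x^3 + (-5)*x^2 + (-6)*x + (-5): Δ = -4111. Since Δ is not a rational square, the Galois group is not contained in A_3; it must be the full S_3 (irreducibility of the cubic rules out anything smaller).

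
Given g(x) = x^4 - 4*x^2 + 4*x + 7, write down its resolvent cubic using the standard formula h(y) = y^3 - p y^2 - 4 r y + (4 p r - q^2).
h(y) = y^3 + 4*y^2 - 28*y - 128

Identify coefficients: p = -4, q = 4, r = 7.
Plug into h(y) = y^3 - p y^2 - 4 r y + (4 p r - q^2):
  h(y) = y^3 - (-4) y^2 - 4*(7) y + (4*(-4)*(7) - (4)^2)
       = y^3 + (4) y^2 + (-28) y + (-128).
Simplifying: h(y) = y^3 + 4*y^2 - 28*y - 128.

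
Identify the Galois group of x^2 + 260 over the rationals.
Gal(K/Q) = Z/2Z (cyclic of order 2)

x^2 + 260 is irreducible over Q since -260 is not a rational square. The splitting field Q(sqrt(-260)) has degree 2 over Q, and its unique nontrivial automorphism is sqrt(-260) ↦ -sqrt(-260). Hence Gal(Q(sqrt(-260))/Q) = Z/2Z.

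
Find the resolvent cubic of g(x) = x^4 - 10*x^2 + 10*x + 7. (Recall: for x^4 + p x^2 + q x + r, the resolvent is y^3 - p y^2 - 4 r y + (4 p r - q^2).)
h(y) = y^3 + 10*y^2 - 28*y - 380

Identify coefficients: p = -10, q = 10, r = 7.
Plug into h(y) = y^3 - p y^2 - 4 r y + (4 p r - q^2):
  h(y) = y^3 - (-10) y^2 - 4*(7) y + (4*(-10)*(7) - (10)^2)
       = y^3 + (10) y^2 + (-28) y + (-380).
Simplifying: h(y) = y^3 + 10*y^2 - 28*y - 380.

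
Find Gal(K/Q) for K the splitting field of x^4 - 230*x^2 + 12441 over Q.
Gal(K/Q) = V_4 (Klein four-group, Z/2Z × Z/2Z)

f factors as (x^2 - 143)(x^2 - 87), so the splitting field is K = Q(sqrt(143), sqrt(87)). The elements 143, 87, 12441 are all non-squares in Q, so sqrt(143) and sqrt(87) generate independent quadratic extensions. Thus [K:Q] = 4 and Gal(K/Q) is generated by the two order-2 automorphisms sqrt(143) ↦ -sqrt(143) and sqrt(87) ↦ -sqrt(87), giving V_4.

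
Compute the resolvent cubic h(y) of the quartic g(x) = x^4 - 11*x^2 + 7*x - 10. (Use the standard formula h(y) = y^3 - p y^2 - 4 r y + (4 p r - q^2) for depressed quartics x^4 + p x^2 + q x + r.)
h(y) = y^3 + 11*y^2 + 40*y + 391

Identify coefficients: p = -11, q = 7, r = -10.
Plug into h(y) = y^3 - p y^2 - 4 r y + (4 p r - q^2):
  h(y) = y^3 - (-11) y^2 - 4*(-10) y + (4*(-11)*(-10) - (7)^2)
       = y^3 + (11) y^2 + (40) y + (391).
Simplifying: h(y) = y^3 + 11*y^2 + 40*y + 391.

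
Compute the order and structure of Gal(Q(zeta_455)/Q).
|Gal(Q(zeta_455)/Q)| = phi(455) = 288; group ≅ (Z/455Z)^* ≅ Z/4Z × Z/6Z × Z/12Z

The n-th cyclotomic polynomial Φ_455(x) is the minimal polynomial of zeta_455 over Q and has degree phi(455) = 288. So Q(zeta_455) is a degree-288 Galois extension with Galois group (Z/455Z)^*. By CRT, (Z/455Z)^* ≅ (Z/5Z)^* × (Z/7Z)^* × (Z/13Z)^*. Each prime-power unit group is (Z/5Z)^* ≅ Z/4Z; (Z/7Z)^* ≅ Z/6Z; (Z/13Z)^* ≅ Z/12Z. Hence Gal(Q(zeta_455)/Q) ≅ Z/4Z × Z/6Z × Z/12Z.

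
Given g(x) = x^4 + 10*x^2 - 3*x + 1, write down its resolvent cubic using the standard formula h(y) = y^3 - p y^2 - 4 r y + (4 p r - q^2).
h(y) = y^3 - 10*y^2 - 4*y + 31

Identify coefficients: p = 10, q = -3, r = 1.
Plug into h(y) = y^3 - p y^2 - 4 r y + (4 p r - q^2):
  h(y) = y^3 - (10) y^2 - 4*(1) y + (4*(10)*(1) - (-3)^2)
       = y^3 + (-10) y^2 + (-4) y + (31).
Simplifying: h(y) = y^3 - 10*y^2 - 4*y + 31.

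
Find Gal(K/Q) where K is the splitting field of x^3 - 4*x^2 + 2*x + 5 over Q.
Gal(K/Q) = S_3 (symmetric group of order 6)

Compute the discriminant of x^3 + (-4)*x^2 + (2)*x + (5): Δ = -83. Since Δ is not a rational square, the Galois group is not contained in A_3; it must be the full S_3 (irreducibility of the cubic rules out anything smaller).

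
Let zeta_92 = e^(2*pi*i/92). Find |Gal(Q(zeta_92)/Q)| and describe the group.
|Gal(Q(zeta_92)/Q)| = phi(92) = 44; group ≅ (Z/92Z)^* ≅ Z/2Z × Z/22Z

The n-th cyclotomic polynomial Φ_92(x) is the minimal polynomial of zeta_92 over Q and has degree phi(92) = 44. So Q(zeta_92) is a degree-44 Galois extension with Galois group (Z/92Z)^*. By CRT, (Z/92Z)^* ≅ (Z/4Z)^* × (Z/23Z)^*. Each prime-power unit group is (Z/4Z)^* ≅ Z/2Z; (Z/23Z)^* ≅ Z/22Z. Hence Gal(Q(zeta_92)/Q) ≅ Z/2Z × Z/22Z.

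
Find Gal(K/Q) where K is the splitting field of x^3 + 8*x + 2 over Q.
Gal(K/Q) = S_3 (symmetric group of order 6)

Compute the discriminant of x^3 + (0)*x^2 + (8)*x + (2): Δ = -2156. Since Δ is not a rational square, the Galois group is not contained in A_3; it must be the full S_3 (irreducibility of the cubic rules out anything smaller).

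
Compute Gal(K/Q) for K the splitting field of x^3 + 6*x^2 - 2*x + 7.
Gal(K/Q) = S_3 (symmetric group of order 6)

Compute the discriminant of x^3 + (6)*x^2 + (-2)*x + (7): Δ = -8707. Since Δ is not a rational square, the Galois group is not contained in A_3; it must be the full S_3 (irreducibility of the cubic rules out anything smaller).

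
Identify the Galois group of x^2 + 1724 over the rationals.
Gal(K/Q) = Z/2Z (cyclic of order 2)

x^2 + 1724 is irreducible over Q since -1724 is not a rational square. The splitting field Q(sqrt(-1724)) has degree 2 over Q, and its unique nontrivial automorphism is sqrt(-1724) ↦ -sqrt(-1724). Hence Gal(Q(sqrt(-1724))/Q) = Z/2Z.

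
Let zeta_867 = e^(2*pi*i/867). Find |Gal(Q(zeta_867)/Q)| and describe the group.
|Gal(Q(zeta_867)/Q)| = phi(867) = 544; group ≅ (Z/867Z)^* ≅ Z/2Z × Z/272Z

The n-th cyclotomic polynomial Φ_867(x) is the minimal polynomial of zeta_867 over Q and has degree phi(867) = 544. So Q(zeta_867) is a degree-544 Galois extension with Galois group (Z/867Z)^*. By CRT, (Z/867Z)^* ≅ (Z/3Z)^* × (Z/289Z)^*. Each prime-power unit group is (Z/3Z)^* ≅ Z/2Z; (Z/289Z)^* ≅ Z/272Z. Hence Gal(Q(zeta_867)/Q) ≅ Z/2Z × Z/272Z.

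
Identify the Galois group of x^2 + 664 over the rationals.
Gal(K/Q) = Z/2Z (cyclic of order 2)

x^2 + 664 is irreducible over Q since -664 is not a rational square. The splitting field Q(sqrt(-664)) has degree 2 over Q, and its unique nontrivial automorphism is sqrt(-664) ↦ -sqrt(-664). Hence Gal(Q(sqrt(-664))/Q) = Z/2Z.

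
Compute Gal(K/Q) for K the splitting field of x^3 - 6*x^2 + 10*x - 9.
Gal(K/Q) = S_3 (symmetric group of order 6)

Compute the discriminant of x^3 + (-6)*x^2 + (10)*x + (-9): Δ = -643. Since Δ is not a rational square, the Galois group is not contained in A_3; it must be the full S_3 (irreducibility of the cubic rules out anything smaller).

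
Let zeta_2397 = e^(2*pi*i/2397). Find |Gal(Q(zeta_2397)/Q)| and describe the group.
|Gal(Q(zeta_2397)/Q)| = phi(2397) = 1472; group ≅ (Z/2397Z)^* ≅ Z/2Z × Z/16Z × Z/46Z

The n-th cyclotomic polynomial Φ_2397(x) is the minimal polynomial of zeta_2397 over Q and has degree phi(2397) = 1472. So Q(zeta_2397) is a degree-1472 Galois extension with Galois group (Z/2397Z)^*. By CRT, (Z/2397Z)^* ≅ (Z/3Z)^* × (Z/17Z)^* × (Z/47Z)^*. Each prime-power unit group is (Z/3Z)^* ≅ Z/2Z; (Z/17Z)^* ≅ Z/16Z; (Z/47Z)^* ≅ Z/46Z. Hence Gal(Q(zeta_2397)/Q) ≅ Z/2Z × Z/16Z × Z/46Z.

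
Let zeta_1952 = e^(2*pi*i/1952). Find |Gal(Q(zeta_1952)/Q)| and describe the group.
|Gal(Q(zeta_1952)/Q)| = phi(1952) = 960; group ≅ (Z/1952Z)^* ≅ Z/2Z × Z/8Z × Z/60Z

The n-th cyclotomic polynomial Φ_1952(x) is the minimal polynomial of zeta_1952 over Q and has degree phi(1952) = 960. So Q(zeta_1952) is a degree-960 Galois extension with Galois group (Z/1952Z)^*. By CRT, (Z/1952Z)^* ≅ (Z/32Z)^* × (Z/61Z)^*. Each prime-power unit group is (Z/32Z)^* ≅ Z/2Z × Z/8Z; (Z/61Z)^* ≅ Z/60Z. Hence Gal(Q(zeta_1952)/Q) ≅ Z/2Z × Z/8Z × Z/60Z.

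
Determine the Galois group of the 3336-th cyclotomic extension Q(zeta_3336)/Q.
|Gal(Q(zeta_3336)/Q)| = phi(3336) = 1104; group ≅ (Z/3336Z)^* ≅ Z/2Z × Z/2Z × Z/2Z × Z/138Z

The n-th cyclotomic polynomial Φ_3336(x) is the minimal polynomial of zeta_3336 over Q and has degree phi(3336) = 1104. So Q(zeta_3336) is a degree-1104 Galois extension with Galois group (Z/3336Z)^*. By CRT, (Z/3336Z)^* ≅ (Z/8Z)^* × (Z/3Z)^* × (Z/139Z)^*. Each prime-power unit group is (Z/8Z)^* ≅ Z/2Z × Z/2Z; (Z/3Z)^* ≅ Z/2Z; (Z/139Z)^* ≅ Z/138Z. Hence Gal(Q(zeta_3336)/Q) ≅ Z/2Z × Z/2Z × Z/2Z × Z/138Z.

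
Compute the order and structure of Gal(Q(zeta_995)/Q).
|Gal(Q(zeta_995)/Q)| = phi(995) = 792; group ≅ (Z/995Z)^* ≅ Z/4Z × Z/198Z

The n-th cyclotomic polynomial Φ_995(x) is the minimal polynomial of zeta_995 over Q and has degree phi(995) = 792. So Q(zeta_995) is a degree-792 Galois extension with Galois group (Z/995Z)^*. By CRT, (Z/995Z)^* ≅ (Z/5Z)^* × (Z/199Z)^*. Each prime-power unit group is (Z/5Z)^* ≅ Z/4Z; (Z/199Z)^* ≅ Z/198Z. Hence Gal(Q(zeta_995)/Q) ≅ Z/4Z × Z/198Z.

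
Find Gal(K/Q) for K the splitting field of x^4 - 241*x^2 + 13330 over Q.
Gal(K/Q) = V_4 (Klein four-group, Z/2Z × Z/2Z)

f factors as (x^2 - 155)(x^2 - 86), so the splitting field is K = Q(sqrt(155), sqrt(86)). The elements 155, 86, 13330 are all non-squares in Q, so sqrt(155) and sqrt(86) generate independent quadratic extensions. Thus [K:Q] = 4 and Gal(K/Q) is generated by the two order-2 automorphisms sqrt(155) ↦ -sqrt(155) and sqrt(86) ↦ -sqrt(86), giving V_4.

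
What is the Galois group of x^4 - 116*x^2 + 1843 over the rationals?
Gal(K/Q) = V_4 (Klein four-group, Z/2Z × Z/2Z)

f factors as (x^2 - 97)(x^2 - 19), so the splitting field is K = Q(sqrt(97), sqrt(19)). The elements 97, 19, 1843 are all non-squares in Q, so sqrt(97) and sqrt(19) generate independent quadratic extensions. Thus [K:Q] = 4 and Gal(K/Q) is generated by the two order-2 automorphisms sqrt(97) ↦ -sqrt(97) and sqrt(19) ↦ -sqrt(19), giving V_4.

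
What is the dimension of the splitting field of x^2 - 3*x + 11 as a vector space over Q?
[K:Q] = 2

The discriminant of x^2 + (-3)*x + (11) is b^2 - 4c = 9 - (44) = -35. Since -35 is not a perfect square in Q, the polynomial is irreducible over Q. Its two roots generate a degree-2 extension, so [K:Q] = 2.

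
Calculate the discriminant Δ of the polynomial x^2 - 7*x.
Δ = 49

For a quadratic a x^2 + b x + c the discriminant is Δ = b^2 - 4ac = (-7)^2 - 4*(1)*(0) = 49 - (0) = 49.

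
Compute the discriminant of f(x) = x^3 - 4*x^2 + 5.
Δ = 605

For x^3 + a x^2 + b x + c the discriminant is Δ = 18 a b c - 4 a^3 c + a^2 b^2 - 4 b^3 - 27 c^2.
Plug a = -4, b = 0, c = 5:
  18*(-4)*(0)*(5) - 4*(-4)^3*(5) + (-4)^2*(0)^2 - 4*(0)^3 - 27*(5)^2
  = 0 + (1280) + 0 + (0) + (-675)
  = 605.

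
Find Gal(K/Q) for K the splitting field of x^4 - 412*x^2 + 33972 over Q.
Gal(K/Q) = V_4 (Klein four-group, Z/2Z × Z/2Z)

f factors as (x^2 - 114)(x^2 - 298), so the splitting field is K = Q(sqrt(114), sqrt(298)). The elements 114, 298, 33972 are all non-squares in Q, so sqrt(114) and sqrt(298) generate independent quadratic extensions. Thus [K:Q] = 4 and Gal(K/Q) is generated by the two order-2 automorphisms sqrt(114) ↦ -sqrt(114) and sqrt(298) ↦ -sqrt(298), giving V_4.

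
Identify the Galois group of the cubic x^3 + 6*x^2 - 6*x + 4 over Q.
Gal(K/Q) = S_3 (symmetric group of order 6)

Compute the discriminant of x^3 + (6)*x^2 + (-6)*x + (4): Δ = -4320. Since Δ is not a rational square, the Galois group is not contained in A_3; it must be the full S_3 (irreducibility of the cubic rules out anything smaller).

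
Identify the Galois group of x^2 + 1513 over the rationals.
Gal(K/Q) = Z/2Z (cyclic of order 2)

x^2 + 1513 is irreducible over Q since -1513 is not a rational square. The splitting field Q(sqrt(-1513)) has degree 2 over Q, and its unique nontrivial automorphism is sqrt(-1513) ↦ -sqrt(-1513). Hence Gal(Q(sqrt(-1513))/Q) = Z/2Z.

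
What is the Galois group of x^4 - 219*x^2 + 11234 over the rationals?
Gal(K/Q) = V_4 (Klein four-group, Z/2Z × Z/2Z)

f factors as (x^2 - 137)(x^2 - 82), so the splitting field is K = Q(sqrt(137), sqrt(82)). The elements 137, 82, 11234 are all non-squares in Q, so sqrt(137) and sqrt(82) generate independent quadratic extensions. Thus [K:Q] = 4 and Gal(K/Q) is generated by the two order-2 automorphisms sqrt(137) ↦ -sqrt(137) and sqrt(82) ↦ -sqrt(82), giving V_4.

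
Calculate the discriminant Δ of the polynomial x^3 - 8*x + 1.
Δ = 2021

For a depressed cubic x^3 + p x + q the discriminant is Δ = -4 p^3 - 27 q^2 = -4*(-8)^3 - 27*(1)^2 = 2048 - 27 = 2021.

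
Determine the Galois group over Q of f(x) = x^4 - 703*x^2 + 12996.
Gal(K/Q) = Z/2Z (cyclic of order 2)

f factors as (x^2 - 19)(x^2 - 684), so the splitting field is K = Q(sqrt(19), sqrt(684)). The squarefree part of 19 is 19 and the squarefree part of 684 is also 19, so sqrt(19) and sqrt(684) are both rational multiples of sqrt(19). Hence Q(sqrt(19)) = Q(sqrt(684)) = Q(sqrt(19)), and the splitting field collapses to a single degree-2 extension with Galois group Z/2Z.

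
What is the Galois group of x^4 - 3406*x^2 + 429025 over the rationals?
Gal(K/Q) = Z/2Z (cyclic of order 2)

f factors as (x^2 - 3275)(x^2 - 131), so the splitting field is K = Q(sqrt(3275), sqrt(131)). The squarefree part of 3275 is 131 and the squarefree part of 131 is also 131, so sqrt(3275) and sqrt(131) are both rational multiples of sqrt(131). Hence Q(sqrt(3275)) = Q(sqrt(131)) = Q(sqrt(131)), and the splitting field collapses to a single degree-2 extension with Galois group Z/2Z.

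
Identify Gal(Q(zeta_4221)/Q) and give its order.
|Gal(Q(zeta_4221)/Q)| = phi(4221) = 2376; group ≅ (Z/4221Z)^* ≅ Z/6Z × Z/6Z × Z/66Z

The n-th cyclotomic polynomial Φ_4221(x) is the minimal polynomial of zeta_4221 over Q and has degree phi(4221) = 2376. So Q(zeta_4221) is a degree-2376 Galois extension with Galois group (Z/4221Z)^*. By CRT, (Z/4221Z)^* ≅ (Z/9Z)^* × (Z/7Z)^* × (Z/67Z)^*. Each prime-power unit group is (Z/9Z)^* ≅ Z/6Z; (Z/7Z)^* ≅ Z/6Z; (Z/67Z)^* ≅ Z/66Z. Hence Gal(Q(zeta_4221)/Q) ≅ Z/6Z × Z/6Z × Z/66Z.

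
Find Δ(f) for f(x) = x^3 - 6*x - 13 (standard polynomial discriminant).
Δ = -3699

For a depressed cubic x^3 + p x + q the discriminant is Δ = -4 p^3 - 27 q^2 = -4*(-6)^3 - 27*(-13)^2 = 864 - 4563 = -3699.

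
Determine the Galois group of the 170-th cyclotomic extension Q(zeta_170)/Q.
|Gal(Q(zeta_170)/Q)| = phi(170) = 64; group ≅ (Z/170Z)^* ≅ Z/4Z × Z/16Z

The n-th cyclotomic polynomial Φ_170(x) is the minimal polynomial of zeta_170 over Q and has degree phi(170) = 64. So Q(zeta_170) is a degree-64 Galois extension with Galois group (Z/170Z)^*. By CRT, (Z/170Z)^* ≅ (Z/2Z)^* × (Z/5Z)^* × (Z/17Z)^*. Each prime-power unit group is (Z/2Z)^* ≅ trivial group (order 1); (Z/5Z)^* ≅ Z/4Z; (Z/17Z)^* ≅ Z/16Z. Hence Gal(Q(zeta_170)/Q) ≅ Z/4Z × Z/16Z.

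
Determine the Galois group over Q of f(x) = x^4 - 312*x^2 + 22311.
Gal(K/Q) = V_4 (Klein four-group, Z/2Z × Z/2Z)

f factors as (x^2 - 201)(x^2 - 111), so the splitting field is K = Q(sqrt(201), sqrt(111)). The elements 201, 111, 22311 are all non-squares in Q, so sqrt(201) and sqrt(111) generate independent quadratic extensions. Thus [K:Q] = 4 and Gal(K/Q) is generated by the two order-2 automorphisms sqrt(201) ↦ -sqrt(201) and sqrt(111) ↦ -sqrt(111), giving V_4.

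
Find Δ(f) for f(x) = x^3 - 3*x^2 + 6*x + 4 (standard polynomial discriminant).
Δ = -1836

For x^3 + a x^2 + b x + c the discriminant is Δ = 18 a b c - 4 a^3 c + a^2 b^2 - 4 b^3 - 27 c^2.
Plug a = -3, b = 6, c = 4:
  18*(-3)*(6)*(4) - 4*(-3)^3*(4) + (-3)^2*(6)^2 - 4*(6)^3 - 27*(4)^2
  = -1296 + (432) + 324 + (-864) + (-432)
  = -1836.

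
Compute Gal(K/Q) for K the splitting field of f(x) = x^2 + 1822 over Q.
Gal(K/Q) = Z/2Z (cyclic of order 2)

x^2 + 1822 is irreducible over Q since -1822 is not a rational square. The splitting field Q(sqrt(-1822)) has degree 2 over Q, and its unique nontrivial automorphism is sqrt(-1822) ↦ -sqrt(-1822). Hence Gal(Q(sqrt(-1822))/Q) = Z/2Z.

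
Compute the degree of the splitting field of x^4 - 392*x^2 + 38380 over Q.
[K:Q] = 4

f factors as (x^2 - 190)(x^2 - 202); the splitting field is K = Q(sqrt(190), sqrt(202)). Since 190, 202, and 38380 are all non-squares in Q, the three subfields Q(sqrt(190)), Q(sqrt(202)), Q(sqrt(38380)) are distinct degree-2 extensions, so [K:Q] = 4 (Klein four Galois group).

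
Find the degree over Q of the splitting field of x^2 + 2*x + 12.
[K:Q] = 2

The discriminant of x^2 + (2)*x + (12) is b^2 - 4c = 4 - (48) = -44. Since -44 is not a perfect square in Q, the polynomial is irreducible over Q. Its two roots generate a degree-2 extension, so [K:Q] = 2.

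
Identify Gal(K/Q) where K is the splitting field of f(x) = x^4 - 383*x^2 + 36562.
Gal(K/Q) = V_4 (Klein four-group, Z/2Z × Z/2Z)

f factors as (x^2 - 181)(x^2 - 202), so the splitting field is K = Q(sqrt(181), sqrt(202)). The elements 181, 202, 36562 are all non-squares in Q, so sqrt(181) and sqrt(202) generate independent quadratic extensions. Thus [K:Q] = 4 and Gal(K/Q) is generated by the two order-2 automorphisms sqrt(181) ↦ -sqrt(181) and sqrt(202) ↦ -sqrt(202), giving V_4.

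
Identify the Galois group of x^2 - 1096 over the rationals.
Gal(K/Q) = Z/2Z (cyclic of order 2)

x^2 - 1096 is irreducible over Q since 1096 is not a rational square. The splitting field Q(sqrt(1096)) has degree 2 over Q, and its unique nontrivial automorphism is sqrt(1096) ↦ -sqrt(1096). Hence Gal(Q(sqrt(1096))/Q) = Z/2Z.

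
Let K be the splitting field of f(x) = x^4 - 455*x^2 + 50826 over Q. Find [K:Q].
[K:Q] = 4

f factors as (x^2 - 197)(x^2 - 258); the splitting field is K = Q(sqrt(197), sqrt(258)). Since 197, 258, and 50826 are all non-squares in Q, the three subfields Q(sqrt(197)), Q(sqrt(258)), Q(sqrt(50826)) are distinct degree-2 extensions, so [K:Q] = 4 (Klein four Galois group).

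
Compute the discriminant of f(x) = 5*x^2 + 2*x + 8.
Δ = -156

For a quadratic a x^2 + b x + c the discriminant is Δ = b^2 - 4ac = (2)^2 - 4*(5)*(8) = 4 - (160) = -156.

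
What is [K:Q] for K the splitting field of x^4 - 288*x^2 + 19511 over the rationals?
[K:Q] = 4

f factors as (x^2 - 179)(x^2 - 109); the splitting field is K = Q(sqrt(179), sqrt(109)). Since 179, 109, and 19511 are all non-squares in Q, the three subfields Q(sqrt(179)), Q(sqrt(109)), Q(sqrt(19511)) are distinct degree-2 extensions, so [K:Q] = 4 (Klein four Galois group).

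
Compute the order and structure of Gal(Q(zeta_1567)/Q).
|Gal(Q(zeta_1567)/Q)| = phi(1567) = 1566; group ≅ (Z/1567Z)^* ≅ Z/1566Z

The n-th cyclotomic polynomial Φ_1567(x) is the minimal polynomial of zeta_1567 over Q and has degree phi(1567) = 1566. So Q(zeta_1567) is a degree-1566 Galois extension with Galois group (Z/1567Z)^*. (Z/1567Z)^* is cyclic since 1567 is an odd prime power (or 4). Hence Gal(Q(zeta_1567)/Q) ≅ Z/1566Z.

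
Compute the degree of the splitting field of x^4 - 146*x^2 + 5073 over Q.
[K:Q] = 4

f factors as (x^2 - 89)(x^2 - 57); the splitting field is K = Q(sqrt(89), sqrt(57)). Since 89, 57, and 5073 are all non-squares in Q, the three subfields Q(sqrt(89)), Q(sqrt(57)), Q(sqrt(5073)) are distinct degree-2 extensions, so [K:Q] = 4 (Klein four Galois group).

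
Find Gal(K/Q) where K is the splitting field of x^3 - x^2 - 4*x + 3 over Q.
Gal(K/Q) = S_3 (symmetric group of order 6)

Compute the discriminant of x^3 + (-1)*x^2 + (-4)*x + (3): Δ = 257. Since Δ is not a rational square, the Galois group is not contained in A_3; it must be the full S_3 (irreducibility of the cubic rules out anything smaller).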